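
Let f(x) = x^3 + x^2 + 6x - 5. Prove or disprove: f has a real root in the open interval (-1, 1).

Such a root exists.

f(-1) = -11 and f(1) = 3, which have opposite signs.
f is continuous everywhere (it is a polynomial), in particular on [-1, 1].
By the Intermediate Value Theorem, f takes the value 0 somewhere in the open interval.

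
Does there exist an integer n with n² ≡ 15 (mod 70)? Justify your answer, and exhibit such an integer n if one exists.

n = 15

Take n = 15. Then 15² = 225 = 3·70 + 15, so 15² ≡ 15 (mod 70).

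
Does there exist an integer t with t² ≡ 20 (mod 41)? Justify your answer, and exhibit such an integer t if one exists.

t = 26 works: 26² = 676, and 676 − 20 = 656 = 16·41.

t = 26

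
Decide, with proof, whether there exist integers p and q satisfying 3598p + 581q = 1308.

No, no such integers exist.

gcd(3598, 581) = 7, so every integer of the form 3598p + 581q is a multiple of 7.
But 1308 = 7·186 + 6, so 7 ∤ 1308.
So the equation is unsolvable over ℤ.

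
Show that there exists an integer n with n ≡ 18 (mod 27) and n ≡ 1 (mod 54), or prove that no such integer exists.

Reduce both congruences modulo 27, which divides 27 and 54: they say n ≡ 18 (mod 27) and n ≡ 1 (mod 27).
These are incompatible: 18 − 1 = 17 is not divisible by 27.
Hence the system has no solution.

There is no such integer.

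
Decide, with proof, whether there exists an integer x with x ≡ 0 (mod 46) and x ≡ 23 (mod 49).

x = 1150

The moduli 46 and 49 are coprime, so by the Chinese Remainder Theorem a unique solution modulo 2254 exists.
Any solution of the first congruence is x = 0 + 46t; substituting into the second, 46t ≡ 23 − 0 ≡ 23 (mod 49).
Note 46·16 = 736 ≡ 1 (mod 49) (as 736 − 1 = 15·49), so 46⁻¹ ≡ 16.
Therefore t ≡ 16·23 = 368 ≡ 25 (mod 49).
Taking t = 25 gives x = 0 + 46·25 = 1150.
Check: 1150 mod 46 = 0, 1150 mod 49 = 23. ✓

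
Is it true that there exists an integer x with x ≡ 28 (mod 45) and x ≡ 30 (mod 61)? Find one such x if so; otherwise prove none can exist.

gcd(45, 61) = 1, so the Chinese Remainder Theorem guarantees exactly one residue class mod 2745 satisfying both.
Write x = 28 + 45t and require 28 + 45t ≡ 30 (mod 61), i.e. 45t ≡ 2 (mod 61).
To invert 45 modulo 61: 61 = 1·45 + 16, 45 = 2·16 + 13, 16 = 1·13 + 3, 13 = 4·3 + 1, 3 = 3·1 + 0, and unwinding, 1 = 13 − 4·3 = 13 − 4·(16 − 1·13) = −4·16 + 5·13 = −4·16 + 5·(45 − 2·16) = 5·45 − 14·16 = 5·45 − 14·(61 − 1·45) = −14·61 + 19·45. Thus 45⁻¹ ≡ 19 (mod 61).
Therefore t ≡ 19·2 = 38 (mod 61).
With t = 38: x = 28 + 45·38 = 1738.
Check: 1738 mod 45 = 28, 1738 mod 61 = 30. ✓

x = 1738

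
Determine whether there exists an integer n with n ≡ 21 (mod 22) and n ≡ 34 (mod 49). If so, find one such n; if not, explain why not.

n = 769

Since 22 and 49 share no common factor, CRT says the pair of congruences has a solution (unique mod 1078).
Any solution of the first congruence is n = 21 + 22t; substituting into the second, 22t ≡ 34 − 21 ≡ 13 (mod 49).
Since 22·29 = 638 = 13·49 + 1, the inverse of 22 mod 49 is 29.
Multiplying by 29: t ≡ 29·13 = 377 ≡ 34 (mod 49).
Taking t = 34 gives n = 21 + 22·34 = 769.
Indeed 769 ≡ 21 (mod 22) and 769 ≡ 34 (mod 49).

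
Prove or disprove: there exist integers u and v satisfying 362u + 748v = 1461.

gcd(362, 748) = 2, so every integer of the form 362u + 748v is a multiple of 2.
However 1461 leaves remainder 1 on division by 2.
So the equation is unsolvable over ℤ.

No such integers exist.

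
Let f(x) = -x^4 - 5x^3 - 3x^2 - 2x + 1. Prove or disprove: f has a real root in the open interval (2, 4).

No.

f(2) = -71 and f(4) = -631, both negative, so a sign-change argument is unavailable; we show f keeps this sign on the whole interval.
Shift to the endpoint 2: with x = 2 + u (0 < u < 2), one computes f(2 + u) = -u^4 - 13u^3 - 57u^2 - 106u - 71.
The nonzero coefficients here are all negative, so for u > 0 every term is negative (or zero), and the constant term -71 is strictly negative.
Therefore f(x) < 0 throughout (2, 4), and f has no zero there.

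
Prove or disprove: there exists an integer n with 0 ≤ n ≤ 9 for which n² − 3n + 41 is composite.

At n = 9: 9² − 3·9 + 41 = 95 = 5·19, which is composite.

n = 9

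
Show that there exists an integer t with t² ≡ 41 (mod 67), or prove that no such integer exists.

There is no such integer.

Apply Euler's criterion with the prime 67: 41 is a quadratic residue iff 41^33 ≡ 1 (mod 67), and a non-residue iff it is ≡ −1.
Repeated squaring mod 67: 41^2 = 1681 ≡ 6; 41^4 ≡ 6² = 36 ≡ 36; 41^8 ≡ 36² = 1296 ≡ 23; 41^16 ≡ 23² = 529 ≡ 60; 41^32 ≡ 60² = 3600 ≡ 49.
Since 33 = 32 + 1, 41^33 ≡ 49 · 41; multiplying out mod 67: 49·41 = 2009 ≡ 66. Thus 41^33 ≡ 66 ≡ −1 (mod 67).
By Euler's criterion 41 is a quadratic non-residue mod 67: no t satisfies t² ≡ 41 (mod 67).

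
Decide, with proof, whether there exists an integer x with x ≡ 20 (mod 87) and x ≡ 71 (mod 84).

gcd(87, 84) = 3. A simultaneous solution exists iff 20 ≡ 71 (mod 3); here 20 mod 3 = 2 = 71 mod 3, so it does.
Write x = 20 + 87t. Then 87t ≡ 71 − 20 ≡ 51 (mod 84); dividing through by 3 gives 29t ≡ 17 (mod 28).
29 ≡ 1 (mod 28), so this reads 1t ≡ 17 (mod 28). So t ≡ 17 (mod 28).
Then x = 20 + 87·17 = 1499.
Indeed 1499 ≡ 20 (mod 87) and 1499 ≡ 71 (mod 84).

x = 1499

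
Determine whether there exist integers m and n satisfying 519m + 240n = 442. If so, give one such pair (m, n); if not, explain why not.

There are no such integers.

Both 519 and 240 are divisible by gcd(519, 240) = 3, hence so is any combination 519m + 240n.
However 442 leaves remainder 1 on division by 3.
Hence no integers m, n satisfy the equation.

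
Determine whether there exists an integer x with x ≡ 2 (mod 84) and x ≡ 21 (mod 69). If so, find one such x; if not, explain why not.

There is no such integer.

Reduce both congruences modulo 3, which divides 84 and 69: they say x ≡ 2 (mod 3) and x ≡ 21 (mod 3).
These are incompatible: 2 − 21 = -19 is not divisible by 3.
Hence the system has no solution.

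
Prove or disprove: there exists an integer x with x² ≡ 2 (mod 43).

43 is prime, so by Euler's criterion 2 is a square mod 43 iff 2^((43−1)/2) = 2^21 ≡ 1 (mod 43).
Repeated squaring mod 43: 2^2 = 4 ≡ 4; 2^4 ≡ 4² = 16 ≡ 16; 2^8 ≡ 16² = 256 ≡ 41; 2^16 ≡ 41² = 1681 ≡ 4.
Since 21 = 16 + 4 + 1, 2^21 ≡ 4 · 16 · 2; multiplying out mod 43: 4·16 = 64 ≡ 21, then 21·2 = 42 ≡ 42. Thus 2^21 ≡ 42 ≡ −1 (mod 43).
By Euler's criterion 2 is a quadratic non-residue mod 43: no x satisfies x² ≡ 2 (mod 43).

No, no such integer exists.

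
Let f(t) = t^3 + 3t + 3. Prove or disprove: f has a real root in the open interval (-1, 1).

f(-1) = -1 and f(1) = 7, which have opposite signs.
Since f is a polynomial it is continuous on [-1, 1].
By the Intermediate Value Theorem f must vanish at some point of (-1, 1).

Yes, f has a root in the interval.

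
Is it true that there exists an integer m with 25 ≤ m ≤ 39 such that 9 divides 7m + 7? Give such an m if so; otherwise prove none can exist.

m = 26

At m = 25 the value 182 is not a multiple of 9. m = 26 works, since 7·26 + 7 = 189 = 21·9.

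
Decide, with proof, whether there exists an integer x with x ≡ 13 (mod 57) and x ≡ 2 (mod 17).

x = 70

gcd(57, 17) = 1, so the Chinese Remainder Theorem guarantees exactly one residue class mod 969 satisfying both.
Any solution of the first congruence is x = 13 + 57t; substituting into the second, 57t ≡ 2 − 13 ≡ 6 (mod 17).
57 ≡ 6 (mod 17), so this reads 6t ≡ 6 (mod 17). Note 6·3 = 18 ≡ 1 (mod 17) (as 18 − 1 = 1·17), so 6⁻¹ ≡ 3.
Therefore t ≡ 3·6 = 18 ≡ 1 (mod 17).
Taking t = 1 gives x = 13 + 57·1 = 70.
Indeed 70 ≡ 13 (mod 57) and 70 ≡ 2 (mod 17).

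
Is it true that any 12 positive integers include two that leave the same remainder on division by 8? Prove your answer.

Yes.

Each integer lies in one of the 8 residue classes modulo 8.
Placing 12 integers into 8 classes, some class receives at least two — say a and b.
That is, a and b leave the same remainder on division by 8, as claimed.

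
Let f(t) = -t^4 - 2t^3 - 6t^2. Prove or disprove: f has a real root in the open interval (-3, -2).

The endpoint values f(-3) = -81 and f(-2) = -24 are both negative. Claim: f(t) < 0 for every t in (-3, -2).
Substitute t = -2 − u, where 0 < u < 1 on the interval. Expanding, f(-2 − u) = -u^4 - 6u^3 - 18u^2 - 32u - 24.
The nonzero coefficients here are all negative, so for u > 0 every term is negative (or zero), and the constant term -24 is strictly negative.
Therefore f(t) < 0 throughout (-3, -2), and f has no zero there.

No such root exists.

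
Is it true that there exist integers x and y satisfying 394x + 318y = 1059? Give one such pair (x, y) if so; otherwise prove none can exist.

There are no such integers.

gcd(394, 318) = 2, so every integer of the form 394x + 318y is a multiple of 2.
But 1059 is not a multiple of 2 (it leaves remainder 1).
So the equation is unsolvable over ℤ.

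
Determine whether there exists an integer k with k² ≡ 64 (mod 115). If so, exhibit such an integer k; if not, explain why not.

Take k = 107. Then 107² = 11449 = 99·115 + 64, so 107² ≡ 64 (mod 115).

k = 107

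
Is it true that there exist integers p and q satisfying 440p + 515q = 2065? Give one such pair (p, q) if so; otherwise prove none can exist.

Since gcd(440, 515) = 5 and 2065 = 5·413, Bézout's identity guarantees a solution.
Dividing through by 5 reduces the equation to 88p + 103q = 413.
Euclidean algorithm: 103 = 1·88 + 15, 88 = 5·15 + 13, 15 = 1·13 + 2, 13 = 6·2 + 1, 2 = 2·1 + 0.
Working back up the chain: 1 = 13 − 6·2 = 13 − 6·(15 − 1·13) = −6·15 + 7·13 = −6·15 + 7·(88 − 5·15) = 7·88 − 41·15 = 7·88 − 41·(103 − 1·88) = −41·103 + 48·88. So 88·48 + 103·(-41) = 1.
Multiplying through by 413: p = 48·413 = 19824, q = (-41)·413 = -16933 is a solution.
Shifting by a multiple of (103, −88) keeps it a solution: p = 19824 − 192·103 = 48, q = -16933 + 192·88 = -37.
Check: 440·48 + 515·(-37) = 21120 − 19055 = 2065. ✓

p = 48, q = -37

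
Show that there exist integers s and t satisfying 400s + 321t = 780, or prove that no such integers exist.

Since gcd(400, 321) = 1, every integer is an integer combination of 400 and 321.
Dividing repeatedly: 400 = 1·321 + 79, 321 = 4·79 + 5, 79 = 15·5 + 4, 5 = 1·4 + 1, 4 = 4·1 + 0.
Back-substituting, 1 = 5 − 1·4 = 5 − (79 − 15·5) = −79 + 16·5 = −79 + 16·(321 − 4·79) = 16·321 − 65·79 = 16·321 − 65·(400 − 1·321) = −65·400 + 81·321; that is, 400·(-65) + 321·81 = 1.
Scaling by 780 gives the particular solution (s, t) = (-50700, 63180).
Adding 158·321 to s and subtracting 158·400 from t gives the tidier solution (18, -20).
Indeed 400·18 + 321·(-20) = 7200 − 6420 = 780.

s = 18, t = -20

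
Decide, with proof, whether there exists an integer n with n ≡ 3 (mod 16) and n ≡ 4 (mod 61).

n = 675

The moduli 16 and 61 are coprime, so by the Chinese Remainder Theorem a unique solution modulo 976 exists.
Write n = 3 + 16t and require 3 + 16t ≡ 4 (mod 61), i.e. 16t ≡ 1 (mod 61).
To invert 16 modulo 61: 61 = 3·16 + 13, 16 = 1·13 + 3, 13 = 4·3 + 1, 3 = 3·1 + 0, and unwinding, 1 = 13 − 4·3 = 13 − 4·(16 − 1·13) = −4·16 + 5·13 = −4·16 + 5·(61 − 3·16) = 5·61 − 19·16. Thus 16⁻¹ ≡ -19 ≡ 42 (mod 61).
Multiplying by 42: t ≡ 42·1 = 42 (mod 61).
With t = 42: n = 3 + 16·42 = 675.
Verify: 675 = 42·16 + 3 and 675 = 11·61 + 4. ✓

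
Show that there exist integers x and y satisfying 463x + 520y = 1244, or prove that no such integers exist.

x = 188, y = -165

463 and 520 are coprime, so 463x + 520y ranges over all of ℤ.
Dividing repeatedly: 520 = 1·463 + 57, 463 = 8·57 + 7, 57 = 8·7 + 1, 7 = 7·1 + 0.
Working back up the chain: 1 = 57 − 8·7 = 57 − 8·(463 − 8·57) = −8·463 + 65·57 = −8·463 + 65·(520 − 1·463) = 65·520 − 73·463. So 463·(-73) + 520·65 = 1.
Times 1244: 463·(-90812) + 520·80860 = 1244, so (-90812, 80860) solves it.
The general solution is x = -90812 + 520k, y = 80860 − 463k; taking k = 175 gives the smaller pair x = 188, y = -165.
Check: 463·188 + 520·(-165) = 87044 − 85800 = 1244. ✓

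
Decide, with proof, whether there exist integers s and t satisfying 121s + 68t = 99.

Since gcd(121, 68) = 1, every integer is an integer combination of 121 and 68.
Dividing repeatedly: 121 = 1·68 + 53, 68 = 1·53 + 15, 53 = 3·15 + 8, 15 = 1·8 + 7, 8 = 1·7 + 1, 7 = 7·1 + 0.
Unwinding: 1 = 8 − 1·7 = 8 − (15 − 1·8) = −15 + 2·8 = −15 + 2·(53 − 3·15) = 2·53 − 7·15 = 2·53 − 7·(68 − 1·53) = −7·68 + 9·53 = −7·68 + 9·(121 − 1·68) = 9·121 − 16·68, i.e. 121·9 + 68·(-16) = 1.
Multiplying through by 99: s = 9·99 = 891, t = (-16)·99 = -1584 is a solution.
Subtracting 13·68 from s and adding 13·121 to t gives the tidier solution (7, -11).
Indeed 121·7 + 68·(-11) = 847 − 748 = 99.

s = 7, t = -11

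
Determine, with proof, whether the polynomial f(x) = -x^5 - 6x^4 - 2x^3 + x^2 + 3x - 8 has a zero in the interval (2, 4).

The endpoint values f(2) = -142 and f(4) = -2668 are both negative. Claim: f(x) < 0 for every x in (2, 4).
Shift to the endpoint 2: with x = 2 + u (0 < u < 2), one computes f(2 + u) = -u^5 - 16u^4 - 90u^3 - 235u^2 - 289u - 142.
All 6 nonzero coefficients of this polynomial in u are negative; hence for u > 0 the value is a sum of negative terms (the constant -142 among them).
Therefore f(x) < 0 throughout (2, 4), and f has no zero there.

f has no root in that interval.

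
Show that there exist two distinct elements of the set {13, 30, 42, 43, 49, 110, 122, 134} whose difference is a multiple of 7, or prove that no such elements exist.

Reduce each element mod 7: 13↦6, 30↦2, 42↦0, 43↦1, 49↦0, 110↦5, 122↦3, 134↦1. The residue 0 repeats (at 42 and 49), and 49 − 42 = 7 = 1·7.

The pair (42, 49) works.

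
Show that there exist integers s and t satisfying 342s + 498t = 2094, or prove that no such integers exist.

s = 60, t = -37

Since gcd(342, 498) = 6 and 2094 = 6·349, Bézout's identity guarantees a solution.
Dividing through by 6 reduces the equation to 57s + 83t = 349.
Run the Euclidean algorithm on 83 and 57: 83 = 1·57 + 26, 57 = 2·26 + 5, 26 = 5·5 + 1, 5 = 5·1 + 0.
Unwinding: 1 = 26 − 5·5 = 26 − 5·(57 − 2·26) = −5·57 + 11·26 = −5·57 + 11·(83 − 1·57) = 11·83 − 16·57, i.e. 57·(-16) + 83·11 = 1.
Multiplying through by 349: s = (-16)·349 = -5584, t = 11·349 = 3839 is a solution.
Shifting by a multiple of (83, −57) keeps it a solution: s = -5584 + 68·83 = 60, t = 3839 − 68·57 = -37.
Indeed 342·60 + 498·(-37) = 20520 − 18426 = 2094.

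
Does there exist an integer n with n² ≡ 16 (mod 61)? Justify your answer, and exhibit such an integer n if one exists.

n = 57

n = 57 works: 57² = 3249, and 3249 − 16 = 3233 = 53·61.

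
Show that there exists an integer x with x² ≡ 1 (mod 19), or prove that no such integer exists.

Take x = 1. Then 1² = 1, and since 0 ≤ 1 < 19 this is already reduced: 1² ≡ 1 (mod 19).

x = 1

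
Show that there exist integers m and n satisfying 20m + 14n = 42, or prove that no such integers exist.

m = 0, n = 3

gcd(20, 14) = 2, and 2 divides 42, so integer solutions exist.
Dividing through by 2 reduces the equation to 10m + 7n = 21.
Run the Euclidean algorithm on 10 and 7: 10 = 1·7 + 3, 7 = 2·3 + 1, 3 = 3·1 + 0.
Working back up the chain: 1 = 7 − 2·3 = 7 − 2·(10 − 1·7) = −2·10 + 3·7. So 10·(-2) + 7·3 = 1.
Times 21: 10·(-42) + 7·63 = 21, so (-42, 63) solves it.
Adding 6·7 to m and subtracting 6·10 from n gives the tidier solution (0, 3).
Check: 20·0 + 14·3 = 0 + 42 = 42. ✓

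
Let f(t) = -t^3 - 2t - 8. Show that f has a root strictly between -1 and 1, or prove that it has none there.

f has no root in that interval.

f(-1) = -5 and f(1) = -11, both negative.
The derivative f'(t) = -3t^2 - 2 is a quadratic with discriminant 0² − 4·(-3)·(-2) = -24 < 0; it never vanishes, so it is always negative (sign of the leading coefficient).
So f is strictly decreasing; between -1 and 1 its values lie between f(-1) = -5 and f(1) = -11, all negative. Therefore f has no root in (-1, 1).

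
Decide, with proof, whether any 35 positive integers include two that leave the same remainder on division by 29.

True.

There are exactly 29 possible remainders on division by 29.
With 35 integers and only 29 classes, the pigeonhole principle forces two of them, say a and b, into the same class.
That is, a and b leave the same remainder on division by 29, as claimed.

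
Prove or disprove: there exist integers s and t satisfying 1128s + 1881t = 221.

There are no such integers.

gcd(1128, 1881) = 3, so every integer of the form 1128s + 1881t is a multiple of 3.
However 221 leaves remainder 2 on division by 3.
Therefore 1128s + 1881t = 221 has no solution in integers.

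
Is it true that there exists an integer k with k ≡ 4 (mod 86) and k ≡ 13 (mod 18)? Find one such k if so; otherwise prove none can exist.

No such integer exists.

Both moduli are multiples of 2 = gcd(86, 18), so any solution would satisfy k ≡ 4 and k ≡ 13 modulo 2 simultaneously.
But 4 mod 2 = 0 while 13 mod 2 = 1, a contradiction.
Hence the system has no solution.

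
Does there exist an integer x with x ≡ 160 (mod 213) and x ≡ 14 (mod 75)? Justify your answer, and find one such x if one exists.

No such integer exists.

gcd(213, 75) = 3. If x ≡ 160 (mod 213) and x ≡ 14 (mod 75), then x ≡ 160 (mod 3) and x ≡ 14 (mod 3).
But 160 mod 3 = 1 while 14 mod 3 = 2, a contradiction.
So no integer satisfies both congruences.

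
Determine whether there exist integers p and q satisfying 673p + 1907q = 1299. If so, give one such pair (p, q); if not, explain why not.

p = 801, q = -282

673 and 1907 are coprime, so 673p + 1907q ranges over all of ℤ.
Dividing repeatedly: 1907 = 2·673 + 561, 673 = 1·561 + 112, 561 = 5·112 + 1, 112 = 112·1 + 0.
Working back up the chain: 1 = 561 − 5·112 = 561 − 5·(673 − 1·561) = −5·673 + 6·561 = −5·673 + 6·(1907 − 2·673) = 6·1907 − 17·673. So 673·(-17) + 1907·6 = 1.
Multiplying through by 1299: p = (-17)·1299 = -22083, q = 6·1299 = 7794 is a solution.
The general solution is p = -22083 + 1907k, q = 7794 − 673k; taking k = 12 gives the smaller pair p = 801, q = -282.
Check: 673·801 + 1907·(-282) = 539073 − 537774 = 1299. ✓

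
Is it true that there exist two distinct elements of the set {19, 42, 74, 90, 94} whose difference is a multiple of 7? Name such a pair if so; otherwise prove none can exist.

Residues mod 7: 19↦5, 42↦0, 74↦4, 90↦6, 94↦3.
These 5 residues are pairwise different, hence no difference of two elements is divisible by 7.

There is no such pair.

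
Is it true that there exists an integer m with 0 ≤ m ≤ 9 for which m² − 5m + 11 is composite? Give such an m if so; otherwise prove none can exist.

At m = 8: 8² − 5·8 + 11 = 35 = 5·7, which is composite.

m = 8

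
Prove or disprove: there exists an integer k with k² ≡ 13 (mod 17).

k = 9

Take k = 9. Then 9² = 81 = 4·17 + 13, so 9² ≡ 13 (mod 17).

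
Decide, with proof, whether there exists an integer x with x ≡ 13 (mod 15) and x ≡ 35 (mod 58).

x = 673

gcd(15, 58) = 1, so the Chinese Remainder Theorem guarantees exactly one residue class mod 870 satisfying both.
Write x = 13 + 15t and require 13 + 15t ≡ 35 (mod 58), i.e. 15t ≡ 22 (mod 58).
Note 15·31 = 465 ≡ 1 (mod 58) (as 465 − 1 = 8·58), so 15⁻¹ ≡ 31.
Therefore t ≡ 31·22 = 682 ≡ 44 (mod 58).
Taking t = 44 gives x = 13 + 15·44 = 673.
Verify: 673 = 44·15 + 13 and 673 = 11·58 + 35. ✓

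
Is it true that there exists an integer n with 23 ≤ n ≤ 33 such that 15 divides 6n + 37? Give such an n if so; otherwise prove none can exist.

The values of 6n + 37 for n = 23, 24, …, 33 are 175, 181, 187, 193, 199, 205, 211, 217, 223, 229, 235; reduced mod 15 these are 10, 1, 7, 13, 4, 10, 1, 7, 13, 4, 10.
Since 0 is absent from this list, 15 ∤ 6n + 37 for every n with 23 ≤ n ≤ 33.

No such integer n in that range exists.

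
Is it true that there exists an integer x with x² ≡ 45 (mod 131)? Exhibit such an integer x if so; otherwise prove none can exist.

x = 62 works: 62² = 3844, and 3844 − 45 = 3799 = 29·131.

x = 62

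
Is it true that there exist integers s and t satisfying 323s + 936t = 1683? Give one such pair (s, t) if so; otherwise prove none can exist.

323 and 936 are coprime, so 323s + 936t ranges over all of ℤ.
Dividing repeatedly: 936 = 2·323 + 290, 323 = 1·290 + 33, 290 = 8·33 + 26, 33 = 1·26 + 7, 26 = 3·7 + 5, 7 = 1·5 + 2, 5 = 2·2 + 1, 2 = 2·1 + 0.
Back-substituting, 1 = 5 − 2·2 = 5 − 2·(7 − 1·5) = −2·7 + 3·5 = −2·7 + 3·(26 − 3·7) = 3·26 − 11·7 = 3·26 − 11·(33 − 1·26) = −11·33 + 14·26 = −11·33 + 14·(290 − 8·33) = 14·290 − 123·33 = 14·290 − 123·(323 − 1·290) = −123·323 + 137·290 = −123·323 + 137·(936 − 2·323) = 137·936 − 397·323; that is, 323·(-397) + 936·137 = 1.
Multiplying through by 1683: s = (-397)·1683 = -668151, t = 137·1683 = 230571 is a solution.
Adding 714·936 to s and subtracting 714·323 from t gives the tidier solution (153, -51).
Check: 323·153 + 936·(-51) = 49419 − 47736 = 1683. ✓

s = 153, t = -51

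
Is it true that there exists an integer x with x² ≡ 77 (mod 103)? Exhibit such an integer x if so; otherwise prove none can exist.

No such integer exists.

Apply Euler's criterion with the prime 103: 77 is a quadratic residue iff 77^51 ≡ 1 (mod 103), and a non-residue iff it is ≡ −1.
Squaring successively (mod 103): 77^2 = 5929 ≡ 58; 77^4 ≡ 58² = 3364 ≡ 68; 77^8 ≡ 68² = 4624 ≡ 92; 77^16 ≡ 92² = 8464 ≡ 18; 77^32 ≡ 18² = 324 ≡ 15.
Since 51 = 32 + 16 + 2 + 1, 77^51 ≡ 15 · 18 · 58 · 77; multiplying out mod 103: 15·18 = 270 ≡ 64, then 64·58 = 3712 ≡ 4, then 4·77 = 308 ≡ 102. Thus 77^51 ≡ 102 ≡ −1 (mod 103).
The value −1 means 77 is a non-residue modulo 103, so x² ≡ 77 (mod 103) is impossible.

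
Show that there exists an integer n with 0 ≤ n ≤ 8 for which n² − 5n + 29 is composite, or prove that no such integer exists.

At n = 4: 4² − 5·4 + 29 = 25 = 5·5, which is composite.

n = 4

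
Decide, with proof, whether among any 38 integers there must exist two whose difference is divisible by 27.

There are exactly 27 possible remainders on division by 27.
With 38 integers and only 27 classes, the pigeonhole principle forces two of them, say a and b, into the same class.
Then a ≡ b (mod 27), i.e. 27 ∣ (a − b).

Yes, this is always true.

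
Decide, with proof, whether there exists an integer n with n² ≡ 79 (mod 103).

Take n = 39. Then 39² = 1521 = 14·103 + 79, so 39² ≡ 79 (mod 103).

n = 39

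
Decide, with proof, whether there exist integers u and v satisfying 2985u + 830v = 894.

Both 2985 and 830 are divisible by gcd(2985, 830) = 5, hence so is any combination 2985u + 830v.
But 894 is not a multiple of 5 (it leaves remainder 4).
Hence no integers u, v satisfy the equation.

There are no such integers.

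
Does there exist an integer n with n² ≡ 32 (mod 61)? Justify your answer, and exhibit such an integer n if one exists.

61 is prime, so by Euler's criterion 32 is a square mod 61 iff 32^((61−1)/2) = 32^30 ≡ 1 (mod 61).
Repeated squaring mod 61: 32^2 = 1024 ≡ 48; 32^4 ≡ 48² = 2304 ≡ 47; 32^8 ≡ 47² = 2209 ≡ 13; 32^16 ≡ 13² = 169 ≡ 47.
Since 30 = 16 + 8 + 4 + 2, 32^30 ≡ 47 · 13 · 47 · 48; multiplying out mod 61: 47·13 = 611 ≡ 1, then 1·47 = 47 ≡ 47, then 47·48 = 2256 ≡ 60. Thus 32^30 ≡ 60 ≡ −1 (mod 61).
The value −1 means 32 is a non-residue modulo 61, so n² ≡ 32 (mod 61) is impossible.

There is no such integer.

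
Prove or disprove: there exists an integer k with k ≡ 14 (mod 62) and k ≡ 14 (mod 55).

gcd(62, 55) = 1, so the Chinese Remainder Theorem guarantees exactly one residue class mod 3410 satisfying both.
Any solution of the first congruence is k = 14 + 62t; substituting into the second, 62t ≡ 14 − 14 ≡ 0 (mod 55).
62 ≡ 7 (mod 55), so this reads 7t ≡ 0 (mod 55). t = 0 satisfies this.
Taking t = 0 gives k = 14 + 62·0 = 14.
Check: 14 mod 62 = 14, 14 mod 55 = 14. ✓

k = 14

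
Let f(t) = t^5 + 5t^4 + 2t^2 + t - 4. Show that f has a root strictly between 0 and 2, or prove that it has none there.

Yes, f has a root in the interval.

f(0) = -4 and f(2) = 118, which have opposite signs.
f is continuous everywhere (it is a polynomial), in particular on [0, 2].
By the Intermediate Value Theorem, f takes the value 0 somewhere in the open interval.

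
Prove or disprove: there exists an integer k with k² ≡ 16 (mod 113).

Take k = 4. Then 4² = 16, and since 0 ≤ 16 < 113 this is already reduced: 4² ≡ 16 (mod 113).

k = 4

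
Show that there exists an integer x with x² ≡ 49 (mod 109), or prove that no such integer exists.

Take x = 102. Then 102² = 10404 = 95·109 + 49, so 102² ≡ 49 (mod 109).

x = 102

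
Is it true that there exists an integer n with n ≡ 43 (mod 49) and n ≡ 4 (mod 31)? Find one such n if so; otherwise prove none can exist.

n = 190

Since 49 and 31 share no common factor, CRT says the pair of congruences has a solution (unique mod 1519).
Write n = 43 + 49t and require 43 + 49t ≡ 4 (mod 31), i.e. 49t ≡ 23 (mod 31).
49 ≡ 18 (mod 31), so this reads 18t ≡ 23 (mod 31). To invert 18 modulo 31: 31 = 1·18 + 13, 18 = 1·13 + 5, 13 = 2·5 + 3, 5 = 1·3 + 2, 3 = 1·2 + 1, 2 = 2·1 + 0, and unwinding, 1 = 3 − 1·2 = 3 − (5 − 1·3) = −5 + 2·3 = −5 + 2·(13 − 2·5) = 2·13 − 5·5 = 2·13 − 5·(18 − 1·13) = −5·18 + 7·13 = −5·18 + 7·(31 − 1·18) = 7·31 − 12·18. Thus 18⁻¹ ≡ -12 ≡ 19 (mod 31).
Therefore t ≡ 19·23 = 437 ≡ 3 (mod 31).
Taking t = 3 gives n = 43 + 49·3 = 190.
Verify: 190 = 3·49 + 43 and 190 = 6·31 + 4. ✓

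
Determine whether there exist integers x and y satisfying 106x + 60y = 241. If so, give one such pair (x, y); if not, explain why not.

Any value of 106x + 60y is a multiple of gcd(106, 60) = 2.
But 241 = 2·120 + 1, so 2 ∤ 241.
Hence no integers x, y satisfy the equation.

No such integers exist.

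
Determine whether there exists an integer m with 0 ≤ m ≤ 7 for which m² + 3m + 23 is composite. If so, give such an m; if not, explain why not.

m = 5

At m = 5: 5² + 3·5 + 23 = 63 = 3·21, which is composite.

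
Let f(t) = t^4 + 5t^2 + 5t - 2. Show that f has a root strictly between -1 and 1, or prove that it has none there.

f(-1) = -1 and f(1) = 9, which have opposite signs.
f is continuous everywhere (it is a polynomial), in particular on [-1, 1].
By the Intermediate Value Theorem f must vanish at some point of (-1, 1).

Yes, f has a root in the interval.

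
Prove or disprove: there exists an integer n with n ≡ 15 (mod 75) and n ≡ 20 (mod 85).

n = 615

The moduli are not coprime: gcd(75, 85) = 5. Compatibility requires 5 ∣ (20 − 15) = 5, which holds, so solutions exist.
Put n = 15 + 75t, so we need 75t ≡ 5 (mod 85), equivalently (divide by 5) 15t ≡ 1 (mod 17).
Since 15·8 = 120 = 7·17 + 1, the inverse of 15 mod 17 is 8.
Multiplying by 8: t ≡ 8·1 = 8 (mod 17).
Then n = 15 + 75·8 = 615.
Verify: 615 = 8·75 + 15 and 615 = 7·85 + 20. ✓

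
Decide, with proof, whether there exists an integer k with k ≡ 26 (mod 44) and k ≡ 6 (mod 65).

k = 1566

gcd(44, 65) = 1, so the Chinese Remainder Theorem guarantees exactly one residue class mod 2860 satisfying both.
Any solution of the first congruence is k = 26 + 44t; substituting into the second, 44t ≡ 6 − 26 ≡ 45 (mod 65).
Note 44·34 = 1496 ≡ 1 (mod 65) (as 1496 − 1 = 23·65), so 44⁻¹ ≡ 34.
Multiplying by 34: t ≡ 34·45 = 1530 ≡ 35 (mod 65).
With t = 35: k = 26 + 44·35 = 1566.
Check: 1566 mod 44 = 26, 1566 mod 65 = 6. ✓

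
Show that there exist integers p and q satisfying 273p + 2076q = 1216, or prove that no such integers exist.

No such integers exist.

gcd(273, 2076) = 3, so every integer of the form 273p + 2076q is a multiple of 3.
But 1216 = 3·405 + 1, so 3 ∤ 1216.
Hence no integers p, q satisfy the equation.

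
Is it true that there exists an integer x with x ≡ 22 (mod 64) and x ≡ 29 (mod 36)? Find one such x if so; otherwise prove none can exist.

gcd(64, 36) = 4. If x ≡ 22 (mod 64) and x ≡ 29 (mod 36), then x ≡ 22 (mod 4) and x ≡ 29 (mod 4).
But 22 mod 4 = 2 while 29 mod 4 = 1, a contradiction.
Therefore no such x exists.

No, no such integer exists.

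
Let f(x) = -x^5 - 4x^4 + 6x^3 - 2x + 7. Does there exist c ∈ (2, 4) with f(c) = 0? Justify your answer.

f has no root in that interval.

f(2) = -45 and f(4) = -1665, both negative, so a sign-change argument is unavailable; we show f keeps this sign on the whole interval.
Shift to the endpoint 2: with x = 2 + u (0 < u < 2), one computes f(2 + u) = -u^5 - 14u^4 - 66u^3 - 140u^2 - 138u - 45.
All 6 nonzero coefficients of this polynomial in u are negative; hence for u > 0 the value is a sum of negative terms (the constant -45 among them).
So f is strictly negative on (2, 4); no root exists in the interval.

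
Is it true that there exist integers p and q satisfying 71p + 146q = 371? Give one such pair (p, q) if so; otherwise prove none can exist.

p = 143, q = -67

71 and 146 are coprime, so 71p + 146q ranges over all of ℤ.
Euclidean algorithm: 146 = 2·71 + 4, 71 = 17·4 + 3, 4 = 1·3 + 1, 3 = 3·1 + 0.
Working back up the chain: 1 = 4 − 1·3 = 4 − (71 − 17·4) = −71 + 18·4 = −71 + 18·(146 − 2·71) = 18·146 − 37·71. So 71·(-37) + 146·18 = 1.
Multiplying through by 371: p = (-37)·371 = -13727, q = 18·371 = 6678 is a solution.
Shifting by a multiple of (146, −71) keeps it a solution: p = -13727 + 95·146 = 143, q = 6678 − 95·71 = -67.
Indeed 71·143 + 146·(-67) = 10153 − 9782 = 371.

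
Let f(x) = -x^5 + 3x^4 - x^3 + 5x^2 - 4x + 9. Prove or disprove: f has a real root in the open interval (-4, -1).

f(-4) = 1961 and f(-1) = 23, both positive, so a sign-change argument is unavailable; we show f keeps this sign on the whole interval.
Substitute x = -1 − u, where 0 < u < 3 on the interval. Expanding, f(-1 − u) = u^5 + 8u^4 + 23u^3 + 36u^2 + 34u + 23.
The nonzero coefficients here are all positive, so for u > 0 every term is positive (or zero), and the constant term 23 is strictly positive.
So f is strictly positive on (-4, -1); no root exists in the interval.

f has no root in that interval.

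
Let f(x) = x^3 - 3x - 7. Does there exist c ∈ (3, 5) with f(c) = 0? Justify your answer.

The endpoint values f(3) = 11 and f(5) = 103 are both positive. Claim: f(x) > 0 for every x in (3, 5).
Shift to the endpoint 3: with x = 3 + u (0 < u < 2), one computes f(3 + u) = u^3 + 9u^2 + 24u + 11.
The nonzero coefficients here are all positive, so for u > 0 every term is positive (or zero), and the constant term 11 is strictly positive.
So f is strictly positive on (3, 5); no root exists in the interval.

No.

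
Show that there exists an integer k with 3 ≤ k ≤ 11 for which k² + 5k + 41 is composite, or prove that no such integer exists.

k = 8

At k = 8: 8² + 5·8 + 41 = 145 = 5·29, which is composite.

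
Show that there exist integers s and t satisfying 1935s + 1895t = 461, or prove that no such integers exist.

No such integers exist.

gcd(1935, 1895) = 5, so every integer of the form 1935s + 1895t is a multiple of 5.
But 461 = 5·92 + 1, so 5 ∤ 461.
Hence no integers s, t satisfy the equation.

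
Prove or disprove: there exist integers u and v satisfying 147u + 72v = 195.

u = 17, v = -32

gcd(147, 72) = 3, and 3 divides 195, so integer solutions exist.
Dividing through by 3 reduces the equation to 49u + 24v = 65.
Run the Euclidean algorithm on 49 and 24: 49 = 2·24 + 1, 24 = 24·1 + 0.
Unwinding: 1 = 49 − 2·24, i.e. 49·1 + 24·(-2) = 1.
Times 65: 49·65 + 24·(-130) = 65, so (65, -130) solves it.
The general solution is u = 65 + 24k, v = -130 − 49k; taking k = -2 gives the smaller pair u = 17, v = -32.
Check: 147·17 + 72·(-32) = 2499 − 2304 = 195. ✓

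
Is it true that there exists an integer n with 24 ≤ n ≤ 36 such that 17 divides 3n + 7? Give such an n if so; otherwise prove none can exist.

n = 26 works, since 3·26 + 7 = 85 = 5·17.

n = 26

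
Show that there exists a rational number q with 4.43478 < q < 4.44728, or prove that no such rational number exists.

Multiplying by 9: 9·4.43478 = 39.91302 and 9·4.44728 = 40.02552, so the integer 40 lies strictly between them.
Dividing back, 4.43478 < 40/9 < 4.44728, and 40/9 is rational.

q = 40/9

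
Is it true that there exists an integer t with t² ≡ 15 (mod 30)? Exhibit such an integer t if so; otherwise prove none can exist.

t = 15

t = 15 works: 15² = 225, and 225 − 15 = 210 = 7·30.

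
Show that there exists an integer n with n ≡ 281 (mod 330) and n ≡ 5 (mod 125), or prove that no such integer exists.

Both moduli are multiples of 5 = gcd(330, 125), so any solution would satisfy n ≡ 281 and n ≡ 5 modulo 5 simultaneously.
However 281 ≡ 1 and 5 ≡ 0 (mod 5), and 1 ≠ 0.
So no integer satisfies both congruences.

No such integer exists.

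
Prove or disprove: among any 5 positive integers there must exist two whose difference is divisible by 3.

True.

Partition the integers by their residue mod 3; there are 3 classes.
Since 5 > 3, two of the 5 integers must share a residue class by the pigeonhole principle; call them a and b.
Equal remainders mean a − b ≡ 0 (mod 3), so 3 divides their difference.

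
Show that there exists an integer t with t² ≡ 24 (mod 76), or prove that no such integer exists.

t = 66 works: 66² = 4356, and 4356 − 24 = 4332 = 57·76.

t = 66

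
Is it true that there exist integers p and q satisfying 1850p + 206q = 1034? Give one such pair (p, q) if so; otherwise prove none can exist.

gcd(1850, 206) = 2, and 2 divides 1034, so integer solutions exist.
Dividing through by 2 reduces the equation to 925p + 103q = 517.
Euclidean algorithm: 925 = 8·103 + 101, 103 = 1·101 + 2, 101 = 50·2 + 1, 2 = 2·1 + 0.
Unwinding: 1 = 101 − 50·2 = 101 − 50·(103 − 1·101) = −50·103 + 51·101 = −50·103 + 51·(925 − 8·103) = 51·925 − 458·103, i.e. 925·51 + 103·(-458) = 1.
Scaling by 517 gives the particular solution (p, q) = (26367, -236786).
Shifting by a multiple of (103, −925) keeps it a solution: p = 26367 − 255·103 = 102, q = -236786 + 255·925 = -911.
Indeed 1850·102 + 206·(-911) = 188700 − 187666 = 1034.

p = 102, q = -911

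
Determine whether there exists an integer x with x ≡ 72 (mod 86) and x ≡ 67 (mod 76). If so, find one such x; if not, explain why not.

There is no such integer.

Both moduli are multiples of 2 = gcd(86, 76), so any solution would satisfy x ≡ 72 and x ≡ 67 modulo 2 simultaneously.
However 72 ≡ 0 and 67 ≡ 1 (mod 2), and 0 ≠ 1.
Therefore no such x exists.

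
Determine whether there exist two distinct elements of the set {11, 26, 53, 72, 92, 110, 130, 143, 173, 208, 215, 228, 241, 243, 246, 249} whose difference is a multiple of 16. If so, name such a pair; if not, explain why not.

There is no such pair.

Reduce each element modulo 16: 11↦11, 26↦10, 53↦5, 72↦8, 92↦12, 110↦14, 130↦2, 143↦15, 173↦13, 208↦0, 215↦7, 228↦4, 241↦1, 243↦3, 246↦6, 249↦9.
No residue repeats among the 16 elements, so no pair has difference ≡ 0 (mod 16).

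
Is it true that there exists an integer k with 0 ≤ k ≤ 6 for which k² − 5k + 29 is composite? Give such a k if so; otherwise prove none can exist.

At k = 4: 4² − 5·4 + 29 = 25 = 5·5, which is composite.

k = 4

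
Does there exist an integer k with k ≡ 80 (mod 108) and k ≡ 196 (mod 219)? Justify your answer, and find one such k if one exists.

No such integer exists.

gcd(108, 219) = 3. If k ≡ 80 (mod 108) and k ≡ 196 (mod 219), then k ≡ 80 (mod 3) and k ≡ 196 (mod 3).
However 80 ≡ 2 and 196 ≡ 1 (mod 3), and 2 ≠ 1.
Hence the system has no solution.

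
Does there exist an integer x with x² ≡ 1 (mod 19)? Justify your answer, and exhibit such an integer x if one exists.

x = 18

Take x = 18. Then 18² = 324 = 17·19 + 1, so 18² ≡ 1 (mod 19).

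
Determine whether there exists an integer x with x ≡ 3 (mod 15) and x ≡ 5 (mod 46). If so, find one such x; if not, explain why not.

x = 603

gcd(15, 46) = 1, so the Chinese Remainder Theorem guarantees exactly one residue class mod 690 satisfying both.
Write x = 3 + 15t and require 3 + 15t ≡ 5 (mod 46), i.e. 15t ≡ 2 (mod 46).
Since 15·43 = 645 = 14·46 + 1, the inverse of 15 mod 46 is 43.
Multiplying by 43: t ≡ 43·2 = 86 ≡ 40 (mod 46).
With t = 40: x = 3 + 15·40 = 603.
Check: 603 mod 15 = 3, 603 mod 46 = 5. ✓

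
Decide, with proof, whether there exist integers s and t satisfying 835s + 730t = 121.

No such integers exist.

gcd(835, 730) = 5, so every integer of the form 835s + 730t is a multiple of 5.
However 121 leaves remainder 1 on division by 5.
Therefore 835s + 730t = 121 has no solution in integers.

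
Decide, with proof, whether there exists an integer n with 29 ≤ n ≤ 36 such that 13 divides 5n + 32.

n = 30 works, since 5·30 + 32 = 182 = 14·13.

n = 30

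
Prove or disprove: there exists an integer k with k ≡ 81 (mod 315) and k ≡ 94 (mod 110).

Both moduli are multiples of 5 = gcd(315, 110), so any solution would satisfy k ≡ 81 and k ≡ 94 modulo 5 simultaneously.
These are incompatible: 81 − 94 = -13 is not divisible by 5.
Hence the system has no solution.

No, no such integer exists.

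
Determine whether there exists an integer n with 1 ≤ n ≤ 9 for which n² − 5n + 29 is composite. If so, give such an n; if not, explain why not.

n = 1

At n = 1: 1² − 5·1 + 29 = 25 = 5·5, which is composite.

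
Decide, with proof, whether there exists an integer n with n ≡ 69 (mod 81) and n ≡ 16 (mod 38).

n = 2904

Since 81 and 38 share no common factor, CRT says the pair of congruences has a solution (unique mod 3078).
Write n = 69 + 81t and require 69 + 81t ≡ 16 (mod 38), i.e. 81t ≡ 23 (mod 38).
81 ≡ 5 (mod 38), so this reads 5t ≡ 23 (mod 38). Since 5·23 = 115 = 3·38 + 1, the inverse of 5 mod 38 is 23.
Multiplying by 23: t ≡ 23·23 = 529 ≡ 35 (mod 38).
With t = 35: n = 69 + 81·35 = 2904.
Check: 2904 mod 81 = 69, 2904 mod 38 = 16. ✓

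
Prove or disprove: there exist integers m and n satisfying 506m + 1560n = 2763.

Any value of 506m + 1560n is a multiple of gcd(506, 1560) = 2.
But 2763 = 2·1381 + 1, so 2 ∤ 2763.
Hence no integers m, n satisfy the equation.

No, no such integers exist.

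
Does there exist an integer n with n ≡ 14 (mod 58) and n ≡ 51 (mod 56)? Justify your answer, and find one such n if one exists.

No, no such integer exists.

Both moduli are multiples of 2 = gcd(58, 56), so any solution would satisfy n ≡ 14 and n ≡ 51 modulo 2 simultaneously.
However 14 ≡ 0 and 51 ≡ 1 (mod 2), and 0 ≠ 1.
Hence the system has no solution.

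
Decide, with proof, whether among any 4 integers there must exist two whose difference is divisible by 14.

No; for instance {51, 52, 53, 54} is a counterexample.

Take the 4 consecutive integers 51, 52, 53, 54: their residues mod 14 are all distinct because 4 ≤ 14.
The differences between them range over 1, …, 3, none of which is divisible by 14.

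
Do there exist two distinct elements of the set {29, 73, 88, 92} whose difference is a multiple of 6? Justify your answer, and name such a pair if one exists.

Residues mod 6: 29↦5, 73↦1, 88↦4, 92↦2.
These 4 residues are pairwise different, hence no difference of two elements is divisible by 6.

There is no such pair.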